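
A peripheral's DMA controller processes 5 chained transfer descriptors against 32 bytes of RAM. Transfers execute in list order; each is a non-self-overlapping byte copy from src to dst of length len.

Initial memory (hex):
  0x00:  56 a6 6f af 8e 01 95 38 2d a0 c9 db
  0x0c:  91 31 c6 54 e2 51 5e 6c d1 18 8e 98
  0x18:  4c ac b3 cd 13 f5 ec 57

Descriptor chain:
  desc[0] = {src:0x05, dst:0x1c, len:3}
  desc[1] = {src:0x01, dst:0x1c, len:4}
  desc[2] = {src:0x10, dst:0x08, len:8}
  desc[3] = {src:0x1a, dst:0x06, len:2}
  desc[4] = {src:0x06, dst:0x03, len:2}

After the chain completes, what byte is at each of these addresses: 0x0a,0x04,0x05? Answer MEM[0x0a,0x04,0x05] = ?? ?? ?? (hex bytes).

MEM[0x0a,0x04,0x05] = 5e cd 01

#0 dst[0x1c+3] := {0x01,0x95,0x38}
#1 dst[0x1c+4] := {0xa6,0x6f,0xaf,0x8e}
#2 dst[0x08+8] := {0xe2,0x51,0x5e,0x6c,0xd1,0x18,0x8e,0x98}
#3 dst[0x06+2] := {0xb3,0xcd}
#4 dst[0x03+2] := {0xb3,0xcd}
query mem[0x0a]=0x5e, mem[0x04]=0xcd, mem[0x05]=0x01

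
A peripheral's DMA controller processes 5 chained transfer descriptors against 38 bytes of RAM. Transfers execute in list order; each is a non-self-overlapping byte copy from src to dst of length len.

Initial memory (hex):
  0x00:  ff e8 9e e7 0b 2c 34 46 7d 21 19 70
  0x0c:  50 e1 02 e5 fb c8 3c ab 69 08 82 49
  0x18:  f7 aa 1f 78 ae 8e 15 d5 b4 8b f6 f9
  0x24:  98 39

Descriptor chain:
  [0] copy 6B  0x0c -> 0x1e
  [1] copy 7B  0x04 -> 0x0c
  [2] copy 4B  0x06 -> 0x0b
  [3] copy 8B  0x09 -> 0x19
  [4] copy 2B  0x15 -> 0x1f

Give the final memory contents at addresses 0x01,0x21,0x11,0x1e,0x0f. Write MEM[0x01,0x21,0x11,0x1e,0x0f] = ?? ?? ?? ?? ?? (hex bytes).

  after D0: wrote 6B at 0x1e = 50e102e5fbc8
  after D1: wrote 7B at 0x0c = 0b2c34467d2119
  after D2: wrote 4B at 0x0b = 34467d21
  after D3: wrote 8B at 0x19 = 211934467d21467d
  after D4: wrote 2B at 0x1f = 0882
query mem[0x01]=0xe8, mem[0x21]=0xe5, mem[0x11]=0x21, mem[0x1e]=0x21, mem[0x0f]=0x46

MEM[0x01,0x21,0x11,0x1e,0x0f] = e8 e5 21 21 46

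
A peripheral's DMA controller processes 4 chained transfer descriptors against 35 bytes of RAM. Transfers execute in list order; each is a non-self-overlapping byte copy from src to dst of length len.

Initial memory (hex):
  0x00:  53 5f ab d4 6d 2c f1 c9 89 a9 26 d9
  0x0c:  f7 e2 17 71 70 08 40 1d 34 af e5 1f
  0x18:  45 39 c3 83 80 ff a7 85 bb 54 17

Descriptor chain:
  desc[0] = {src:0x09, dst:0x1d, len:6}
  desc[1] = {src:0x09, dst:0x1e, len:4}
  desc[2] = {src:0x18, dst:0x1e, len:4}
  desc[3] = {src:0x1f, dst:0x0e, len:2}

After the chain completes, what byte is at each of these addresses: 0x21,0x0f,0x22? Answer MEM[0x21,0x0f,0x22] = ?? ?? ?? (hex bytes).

MEM[0x21,0x0f,0x22] = 83 c3 17

[0] 0x09->0x1d len=6 : a9 26 d9 f7 e2 17
[1] 0x09->0x1e len=4 : a9 26 d9 f7
[2] 0x18->0x1e len=4 : 45 39 c3 83
[3] 0x1f->0x0e len=2 : 39 c3
query mem[0x21]=0x83, mem[0x0f]=0xc3, mem[0x22]=0x17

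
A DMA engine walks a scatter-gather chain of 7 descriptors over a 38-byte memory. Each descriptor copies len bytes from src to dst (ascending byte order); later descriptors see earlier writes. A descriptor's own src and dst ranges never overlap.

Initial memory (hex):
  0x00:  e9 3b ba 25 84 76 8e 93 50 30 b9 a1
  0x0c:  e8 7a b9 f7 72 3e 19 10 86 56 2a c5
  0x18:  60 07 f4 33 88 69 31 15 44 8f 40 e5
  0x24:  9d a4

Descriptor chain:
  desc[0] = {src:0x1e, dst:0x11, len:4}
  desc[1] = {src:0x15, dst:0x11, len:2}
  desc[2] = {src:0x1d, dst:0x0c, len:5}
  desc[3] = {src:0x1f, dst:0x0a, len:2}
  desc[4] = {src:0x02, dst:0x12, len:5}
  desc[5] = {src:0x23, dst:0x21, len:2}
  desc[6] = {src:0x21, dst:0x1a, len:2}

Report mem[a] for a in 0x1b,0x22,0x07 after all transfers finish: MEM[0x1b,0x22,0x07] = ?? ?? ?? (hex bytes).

MEM[0x1b,0x22,0x07] = 9d 9d 93

D0: mem[0x11..0x14] <- [31 15 44 8f]
D1: mem[0x11..0x12] <- [56 2a]
D2: mem[0x0c..0x10] <- [69 31 15 44 8f]
D3: mem[0x0a..0x0b] <- [15 44]
D4: mem[0x12..0x16] <- [ba 25 84 76 8e]
D5: mem[0x21..0x22] <- [e5 9d]
D6: mem[0x1a..0x1b] <- [e5 9d]
query mem[0x1b]=0x9d, mem[0x22]=0x9d, mem[0x07]=0x93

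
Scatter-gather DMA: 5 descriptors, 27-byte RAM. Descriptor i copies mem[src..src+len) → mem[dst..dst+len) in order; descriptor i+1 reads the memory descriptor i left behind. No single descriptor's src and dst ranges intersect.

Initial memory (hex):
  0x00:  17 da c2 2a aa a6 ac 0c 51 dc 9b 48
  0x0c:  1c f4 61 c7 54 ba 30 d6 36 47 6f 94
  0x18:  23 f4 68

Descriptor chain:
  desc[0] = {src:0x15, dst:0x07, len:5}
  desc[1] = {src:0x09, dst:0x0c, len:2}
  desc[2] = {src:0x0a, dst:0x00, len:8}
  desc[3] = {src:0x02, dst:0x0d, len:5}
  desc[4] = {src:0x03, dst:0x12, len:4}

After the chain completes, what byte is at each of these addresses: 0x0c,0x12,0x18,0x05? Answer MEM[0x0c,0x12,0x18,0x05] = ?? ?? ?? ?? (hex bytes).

MEM[0x0c,0x12,0x18,0x05] = 94 23 23 c7

#0 dst[0x07+5] := {0x47,0x6f,0x94,0x23,0xf4}
#1 dst[0x0c+2] := {0x94,0x23}
#2 dst[0x00+8] := {0x23,0xf4,0x94,0x23,0x61,0xc7,0x54,0xba}
#3 dst[0x0d+5] := {0x94,0x23,0x61,0xc7,0x54}
#4 dst[0x12+4] := {0x23,0x61,0xc7,0x54}
query mem[0x0c]=0x94, mem[0x12]=0x23, mem[0x18]=0x23, mem[0x05]=0xc7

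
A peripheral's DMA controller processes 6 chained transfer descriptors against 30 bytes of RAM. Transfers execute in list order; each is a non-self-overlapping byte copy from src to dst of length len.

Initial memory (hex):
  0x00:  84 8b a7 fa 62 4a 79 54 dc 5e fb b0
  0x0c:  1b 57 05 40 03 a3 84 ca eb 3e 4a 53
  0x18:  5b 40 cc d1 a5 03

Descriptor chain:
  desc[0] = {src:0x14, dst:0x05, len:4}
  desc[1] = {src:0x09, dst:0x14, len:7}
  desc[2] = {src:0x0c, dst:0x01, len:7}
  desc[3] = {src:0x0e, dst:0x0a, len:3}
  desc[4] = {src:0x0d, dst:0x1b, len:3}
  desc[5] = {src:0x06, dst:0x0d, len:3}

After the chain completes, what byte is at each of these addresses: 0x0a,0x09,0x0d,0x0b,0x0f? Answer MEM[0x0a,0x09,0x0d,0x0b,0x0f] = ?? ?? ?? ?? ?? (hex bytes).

MEM[0x0a,0x09,0x0d,0x0b,0x0f] = 05 5e a3 40 53

#0 dst[0x05+4] := {0xeb,0x3e,0x4a,0x53}
#1 dst[0x14+7] := {0x5e,0xfb,0xb0,0x1b,0x57,0x05,0x40}
#2 dst[0x01+7] := {0x1b,0x57,0x05,0x40,0x03,0xa3,0x84}
#3 dst[0x0a+3] := {0x05,0x40,0x03}
#4 dst[0x1b+3] := {0x57,0x05,0x40}
#5 dst[0x0d+3] := {0xa3,0x84,0x53}
query mem[0x0a]=0x05, mem[0x09]=0x5e, mem[0x0d]=0xa3, mem[0x0b]=0x40, mem[0x0f]=0x53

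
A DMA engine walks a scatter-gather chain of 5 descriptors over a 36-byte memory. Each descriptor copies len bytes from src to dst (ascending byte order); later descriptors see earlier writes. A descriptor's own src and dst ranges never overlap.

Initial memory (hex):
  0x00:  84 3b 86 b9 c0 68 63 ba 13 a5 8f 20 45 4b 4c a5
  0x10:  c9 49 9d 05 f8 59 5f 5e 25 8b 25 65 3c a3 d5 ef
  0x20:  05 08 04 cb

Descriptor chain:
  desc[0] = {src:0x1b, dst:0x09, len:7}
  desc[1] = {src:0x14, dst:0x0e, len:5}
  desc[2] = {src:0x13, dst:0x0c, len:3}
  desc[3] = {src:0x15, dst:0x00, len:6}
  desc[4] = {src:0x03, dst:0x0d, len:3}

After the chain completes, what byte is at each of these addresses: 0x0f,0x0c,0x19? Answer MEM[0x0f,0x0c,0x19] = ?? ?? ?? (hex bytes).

MEM[0x0f,0x0c,0x19] = 25 05 8b

[0] 0x1b->0x09 len=7 : 65 3c a3 d5 ef 05 08
[1] 0x14->0x0e len=5 : f8 59 5f 5e 25
[2] 0x13->0x0c len=3 : 05 f8 59
[3] 0x15->0x00 len=6 : 59 5f 5e 25 8b 25
[4] 0x03->0x0d len=3 : 25 8b 25
query mem[0x0f]=0x25, mem[0x0c]=0x05, mem[0x19]=0x8b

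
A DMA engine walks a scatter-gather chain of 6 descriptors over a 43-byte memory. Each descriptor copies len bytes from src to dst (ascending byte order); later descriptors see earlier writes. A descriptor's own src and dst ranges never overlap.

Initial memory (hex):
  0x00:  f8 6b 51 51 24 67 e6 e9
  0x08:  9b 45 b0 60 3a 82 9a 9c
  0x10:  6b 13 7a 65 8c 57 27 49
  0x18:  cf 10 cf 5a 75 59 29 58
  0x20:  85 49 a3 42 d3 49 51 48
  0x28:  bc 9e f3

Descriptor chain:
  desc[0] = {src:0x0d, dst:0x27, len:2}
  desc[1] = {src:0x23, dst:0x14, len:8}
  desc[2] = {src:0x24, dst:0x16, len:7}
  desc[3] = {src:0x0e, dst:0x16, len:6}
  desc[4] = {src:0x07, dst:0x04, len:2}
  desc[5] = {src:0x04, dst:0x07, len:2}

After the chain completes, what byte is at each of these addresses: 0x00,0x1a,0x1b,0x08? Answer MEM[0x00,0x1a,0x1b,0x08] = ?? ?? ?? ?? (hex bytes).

D0: mem[0x27..0x28] <- [82 9a]
D1: mem[0x14..0x1b] <- [42 d3 49 51 82 9a 9e f3]
D2: mem[0x16..0x1c] <- [d3 49 51 82 9a 9e f3]
D3: mem[0x16..0x1b] <- [9a 9c 6b 13 7a 65]
D4: mem[0x04..0x05] <- [e9 9b]
D5: mem[0x07..0x08] <- [e9 9b]
query mem[0x00]=0xf8, mem[0x1a]=0x7a, mem[0x1b]=0x65, mem[0x08]=0x9b

MEM[0x00,0x1a,0x1b,0x08] = f8 7a 65 9b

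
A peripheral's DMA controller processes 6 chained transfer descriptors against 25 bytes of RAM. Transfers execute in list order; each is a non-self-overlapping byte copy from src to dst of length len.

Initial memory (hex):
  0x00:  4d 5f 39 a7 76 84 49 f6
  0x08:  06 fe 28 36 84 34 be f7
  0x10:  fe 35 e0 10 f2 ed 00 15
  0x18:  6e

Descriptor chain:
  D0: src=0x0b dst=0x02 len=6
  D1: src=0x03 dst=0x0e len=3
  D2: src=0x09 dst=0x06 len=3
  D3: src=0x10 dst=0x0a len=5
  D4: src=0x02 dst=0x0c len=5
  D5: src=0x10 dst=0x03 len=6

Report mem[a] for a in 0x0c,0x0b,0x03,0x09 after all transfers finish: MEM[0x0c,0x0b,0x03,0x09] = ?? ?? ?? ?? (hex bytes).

D0: mem[0x02..0x07] <- [36 84 34 be f7 fe]
D1: mem[0x0e..0x10] <- [84 34 be]
D2: mem[0x06..0x08] <- [fe 28 36]
D3: mem[0x0a..0x0e] <- [be 35 e0 10 f2]
D4: mem[0x0c..0x10] <- [36 84 34 be fe]
D5: mem[0x03..0x08] <- [fe 35 e0 10 f2 ed]
query mem[0x0c]=0x36, mem[0x0b]=0x35, mem[0x03]=0xfe, mem[0x09]=0xfe

MEM[0x0c,0x0b,0x03,0x09] = 36 35 fe fe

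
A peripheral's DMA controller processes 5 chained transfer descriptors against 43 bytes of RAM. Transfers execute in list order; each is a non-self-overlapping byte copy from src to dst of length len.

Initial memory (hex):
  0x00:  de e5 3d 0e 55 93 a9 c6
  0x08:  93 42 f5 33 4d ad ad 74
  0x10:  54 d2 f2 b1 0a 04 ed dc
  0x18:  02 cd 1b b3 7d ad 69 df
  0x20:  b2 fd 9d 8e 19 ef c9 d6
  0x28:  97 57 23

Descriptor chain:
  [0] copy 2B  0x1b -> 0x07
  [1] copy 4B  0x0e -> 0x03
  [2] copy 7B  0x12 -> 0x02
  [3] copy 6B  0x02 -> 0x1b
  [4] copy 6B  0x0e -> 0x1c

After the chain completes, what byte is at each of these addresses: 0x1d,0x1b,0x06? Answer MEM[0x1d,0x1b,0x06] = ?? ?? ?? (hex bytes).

  after D0: wrote 2B at 0x07 = b37d
  after D1: wrote 4B at 0x03 = ad7454d2
  after D2: wrote 7B at 0x02 = f2b10a04eddc02
  after D3: wrote 6B at 0x1b = f2b10a04eddc
  after D4: wrote 6B at 0x1c = ad7454d2f2b1
query mem[0x1d]=0x74, mem[0x1b]=0xf2, mem[0x06]=0xed

MEM[0x1d,0x1b,0x06] = 74 f2 ed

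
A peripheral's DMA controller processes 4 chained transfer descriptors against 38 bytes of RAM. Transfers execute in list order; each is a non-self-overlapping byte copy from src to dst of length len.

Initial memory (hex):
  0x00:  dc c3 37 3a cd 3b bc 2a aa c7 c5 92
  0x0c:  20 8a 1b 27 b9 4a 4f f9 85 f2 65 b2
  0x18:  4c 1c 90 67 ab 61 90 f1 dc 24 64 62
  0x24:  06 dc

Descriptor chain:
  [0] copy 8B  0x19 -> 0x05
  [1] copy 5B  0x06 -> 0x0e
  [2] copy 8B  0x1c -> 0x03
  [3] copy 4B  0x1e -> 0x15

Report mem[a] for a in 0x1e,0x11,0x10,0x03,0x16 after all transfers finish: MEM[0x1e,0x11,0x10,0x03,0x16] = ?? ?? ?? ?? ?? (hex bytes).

#0 dst[0x05+8] := {0x1c,0x90,0x67,0xab,0x61,0x90,0xf1,0xdc}
#1 dst[0x0e+5] := {0x90,0x67,0xab,0x61,0x90}
#2 dst[0x03+8] := {0xab,0x61,0x90,0xf1,0xdc,0x24,0x64,0x62}
#3 dst[0x15+4] := {0x90,0xf1,0xdc,0x24}
query mem[0x1e]=0x90, mem[0x11]=0x61, mem[0x10]=0xab, mem[0x03]=0xab, mem[0x16]=0xf1

MEM[0x1e,0x11,0x10,0x03,0x16] = 90 61 ab ab f1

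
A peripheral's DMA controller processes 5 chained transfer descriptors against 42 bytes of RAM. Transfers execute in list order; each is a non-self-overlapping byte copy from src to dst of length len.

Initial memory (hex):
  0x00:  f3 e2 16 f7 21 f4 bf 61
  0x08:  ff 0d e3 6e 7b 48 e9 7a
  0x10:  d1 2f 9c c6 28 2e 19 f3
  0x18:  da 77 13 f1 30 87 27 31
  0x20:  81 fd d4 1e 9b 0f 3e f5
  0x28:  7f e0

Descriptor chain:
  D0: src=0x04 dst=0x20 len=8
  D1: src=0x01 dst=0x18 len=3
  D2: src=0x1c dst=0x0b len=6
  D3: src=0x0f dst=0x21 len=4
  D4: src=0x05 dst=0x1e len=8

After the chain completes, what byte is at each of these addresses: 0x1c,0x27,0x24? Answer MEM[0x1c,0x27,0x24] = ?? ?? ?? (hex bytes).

MEM[0x1c,0x27,0x24] = 30 6e 30

D0: mem[0x20..0x27] <- [21 f4 bf 61 ff 0d e3 6e]
D1: mem[0x18..0x1a] <- [e2 16 f7]
D2: mem[0x0b..0x10] <- [30 87 27 31 21 f4]
D3: mem[0x21..0x24] <- [21 f4 2f 9c]
D4: mem[0x1e..0x25] <- [f4 bf 61 ff 0d e3 30 87]
query mem[0x1c]=0x30, mem[0x27]=0x6e, mem[0x24]=0x30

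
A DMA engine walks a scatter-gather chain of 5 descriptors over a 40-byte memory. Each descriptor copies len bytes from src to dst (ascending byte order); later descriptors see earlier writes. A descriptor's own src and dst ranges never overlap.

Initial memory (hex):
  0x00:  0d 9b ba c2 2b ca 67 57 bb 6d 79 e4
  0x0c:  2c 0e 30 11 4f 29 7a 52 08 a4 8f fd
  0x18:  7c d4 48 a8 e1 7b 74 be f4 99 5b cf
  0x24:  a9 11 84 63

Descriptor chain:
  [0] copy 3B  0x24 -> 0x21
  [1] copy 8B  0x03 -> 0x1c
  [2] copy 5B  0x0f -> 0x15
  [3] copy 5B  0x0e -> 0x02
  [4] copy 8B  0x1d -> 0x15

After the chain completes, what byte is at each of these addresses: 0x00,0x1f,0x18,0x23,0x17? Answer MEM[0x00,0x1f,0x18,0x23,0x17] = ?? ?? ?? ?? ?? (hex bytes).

MEM[0x00,0x1f,0x18,0x23,0x17] = 0d 67 57 79 67

D0: mem[0x21..0x23] <- [a9 11 84]
D1: mem[0x1c..0x23] <- [c2 2b ca 67 57 bb 6d 79]
D2: mem[0x15..0x19] <- [11 4f 29 7a 52]
D3: mem[0x02..0x06] <- [30 11 4f 29 7a]
D4: mem[0x15..0x1c] <- [2b ca 67 57 bb 6d 79 a9]
query mem[0x00]=0x0d, mem[0x1f]=0x67, mem[0x18]=0x57, mem[0x23]=0x79, mem[0x17]=0x67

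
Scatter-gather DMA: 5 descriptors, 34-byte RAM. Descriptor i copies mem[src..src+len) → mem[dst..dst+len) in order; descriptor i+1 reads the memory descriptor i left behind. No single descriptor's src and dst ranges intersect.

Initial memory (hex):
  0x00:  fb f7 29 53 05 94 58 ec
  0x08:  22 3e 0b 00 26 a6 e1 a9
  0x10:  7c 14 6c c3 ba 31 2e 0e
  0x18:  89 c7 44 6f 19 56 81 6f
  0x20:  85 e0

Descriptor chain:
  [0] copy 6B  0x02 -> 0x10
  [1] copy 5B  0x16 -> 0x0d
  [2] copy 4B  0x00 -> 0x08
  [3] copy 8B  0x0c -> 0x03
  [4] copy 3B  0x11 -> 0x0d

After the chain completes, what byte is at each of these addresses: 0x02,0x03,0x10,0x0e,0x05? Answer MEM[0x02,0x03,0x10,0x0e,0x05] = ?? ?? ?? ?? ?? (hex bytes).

MEM[0x02,0x03,0x10,0x0e,0x05] = 29 26 c7 05 0e

  after D0: wrote 6B at 0x10 = 2953059458ec
  after D1: wrote 5B at 0x0d = 2e0e89c744
  after D2: wrote 4B at 0x08 = fbf72953
  after D3: wrote 8B at 0x03 = 262e0e89c7440594
  after D4: wrote 3B at 0x0d = 440594
query mem[0x02]=0x29, mem[0x03]=0x26, mem[0x10]=0xc7, mem[0x0e]=0x05, mem[0x05]=0x0e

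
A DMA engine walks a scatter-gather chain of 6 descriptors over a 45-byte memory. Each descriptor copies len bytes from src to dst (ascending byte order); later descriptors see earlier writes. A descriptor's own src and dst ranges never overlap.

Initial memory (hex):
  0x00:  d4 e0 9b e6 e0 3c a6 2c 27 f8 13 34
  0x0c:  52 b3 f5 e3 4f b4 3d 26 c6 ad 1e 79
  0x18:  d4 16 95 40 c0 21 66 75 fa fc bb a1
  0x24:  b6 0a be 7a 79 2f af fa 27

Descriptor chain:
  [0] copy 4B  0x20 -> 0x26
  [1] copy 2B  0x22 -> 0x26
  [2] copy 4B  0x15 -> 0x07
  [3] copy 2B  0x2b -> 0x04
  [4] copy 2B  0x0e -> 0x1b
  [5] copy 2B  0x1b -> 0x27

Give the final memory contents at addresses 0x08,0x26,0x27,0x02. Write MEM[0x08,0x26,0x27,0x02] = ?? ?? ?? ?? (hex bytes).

  after D0: wrote 4B at 0x26 = fafcbba1
  after D1: wrote 2B at 0x26 = bba1
  after D2: wrote 4B at 0x07 = ad1e79d4
  after D3: wrote 2B at 0x04 = fa27
  after D4: wrote 2B at 0x1b = f5e3
  after D5: wrote 2B at 0x27 = f5e3
query mem[0x08]=0x1e, mem[0x26]=0xbb, mem[0x27]=0xf5, mem[0x02]=0x9b

MEM[0x08,0x26,0x27,0x02] = 1e bb f5 9b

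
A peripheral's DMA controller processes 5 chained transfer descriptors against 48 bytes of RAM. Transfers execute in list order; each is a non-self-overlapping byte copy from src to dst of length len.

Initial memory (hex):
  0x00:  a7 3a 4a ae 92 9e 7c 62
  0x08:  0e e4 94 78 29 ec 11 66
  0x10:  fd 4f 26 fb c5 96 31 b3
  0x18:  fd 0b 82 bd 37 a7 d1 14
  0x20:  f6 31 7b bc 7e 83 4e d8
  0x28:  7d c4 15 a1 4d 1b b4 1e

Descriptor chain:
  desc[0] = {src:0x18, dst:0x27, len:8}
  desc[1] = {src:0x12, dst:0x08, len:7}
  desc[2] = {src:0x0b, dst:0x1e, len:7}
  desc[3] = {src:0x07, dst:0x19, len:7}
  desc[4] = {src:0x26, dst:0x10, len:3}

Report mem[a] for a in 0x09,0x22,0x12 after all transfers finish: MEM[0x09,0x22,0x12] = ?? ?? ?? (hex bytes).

MEM[0x09,0x22,0x12] = fb 66 0b

  after D0: wrote 8B at 0x27 = fd0b82bd37a7d114
  after D1: wrote 7B at 0x08 = 26fbc59631b3fd
  after D2: wrote 7B at 0x1e = 9631b3fd66fd4f
  after D3: wrote 7B at 0x19 = 6226fbc59631b3
  after D4: wrote 3B at 0x10 = 4efd0b
query mem[0x09]=0xfb, mem[0x22]=0x66, mem[0x12]=0x0b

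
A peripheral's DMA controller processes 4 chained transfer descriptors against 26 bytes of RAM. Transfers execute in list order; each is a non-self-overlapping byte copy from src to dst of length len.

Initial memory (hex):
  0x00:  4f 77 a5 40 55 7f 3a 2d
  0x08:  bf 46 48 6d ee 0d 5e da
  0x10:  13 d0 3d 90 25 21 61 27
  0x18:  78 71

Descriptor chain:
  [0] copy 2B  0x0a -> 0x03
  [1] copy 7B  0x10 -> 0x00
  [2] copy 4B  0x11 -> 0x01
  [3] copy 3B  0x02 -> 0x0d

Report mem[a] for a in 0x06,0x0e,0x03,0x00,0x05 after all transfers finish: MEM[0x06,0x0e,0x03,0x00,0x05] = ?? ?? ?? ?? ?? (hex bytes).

[0] 0x0a->0x03 len=2 : 48 6d
[1] 0x10->0x00 len=7 : 13 d0 3d 90 25 21 61
[2] 0x11->0x01 len=4 : d0 3d 90 25
[3] 0x02->0x0d len=3 : 3d 90 25
query mem[0x06]=0x61, mem[0x0e]=0x90, mem[0x03]=0x90, mem[0x00]=0x13, mem[0x05]=0x21

MEM[0x06,0x0e,0x03,0x00,0x05] = 61 90 90 13 21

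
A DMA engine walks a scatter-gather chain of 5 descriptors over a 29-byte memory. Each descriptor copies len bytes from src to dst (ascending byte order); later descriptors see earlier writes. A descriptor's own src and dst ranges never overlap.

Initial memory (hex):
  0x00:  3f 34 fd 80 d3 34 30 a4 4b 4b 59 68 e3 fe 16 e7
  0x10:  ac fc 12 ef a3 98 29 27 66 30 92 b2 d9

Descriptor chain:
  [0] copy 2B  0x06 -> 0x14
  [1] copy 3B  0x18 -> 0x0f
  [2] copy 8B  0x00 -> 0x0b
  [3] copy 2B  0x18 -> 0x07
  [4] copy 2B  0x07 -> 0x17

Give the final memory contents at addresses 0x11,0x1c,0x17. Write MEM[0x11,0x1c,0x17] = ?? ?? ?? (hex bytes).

#0 dst[0x14+2] := {0x30,0xa4}
#1 dst[0x0f+3] := {0x66,0x30,0x92}
#2 dst[0x0b+8] := {0x3f,0x34,0xfd,0x80,0xd3,0x34,0x30,0xa4}
#3 dst[0x07+2] := {0x66,0x30}
#4 dst[0x17+2] := {0x66,0x30}
query mem[0x11]=0x30, mem[0x1c]=0xd9, mem[0x17]=0x66

MEM[0x11,0x1c,0x17] = 30 d9 66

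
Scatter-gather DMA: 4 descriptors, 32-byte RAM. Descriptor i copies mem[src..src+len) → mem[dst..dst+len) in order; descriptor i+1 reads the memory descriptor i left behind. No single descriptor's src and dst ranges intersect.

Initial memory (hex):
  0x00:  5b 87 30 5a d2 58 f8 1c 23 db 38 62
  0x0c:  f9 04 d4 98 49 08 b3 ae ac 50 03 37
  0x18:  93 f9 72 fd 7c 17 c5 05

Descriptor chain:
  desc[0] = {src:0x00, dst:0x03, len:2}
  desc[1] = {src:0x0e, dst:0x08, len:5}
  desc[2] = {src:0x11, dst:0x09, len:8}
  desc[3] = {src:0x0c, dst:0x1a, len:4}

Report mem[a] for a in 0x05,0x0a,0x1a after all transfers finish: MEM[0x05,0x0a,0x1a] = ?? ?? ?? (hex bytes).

MEM[0x05,0x0a,0x1a] = 58 b3 ac

[0] 0x00->0x03 len=2 : 5b 87
[1] 0x0e->0x08 len=5 : d4 98 49 08 b3
[2] 0x11->0x09 len=8 : 08 b3 ae ac 50 03 37 93
[3] 0x0c->0x1a len=4 : ac 50 03 37
query mem[0x05]=0x58, mem[0x0a]=0xb3, mem[0x1a]=0xac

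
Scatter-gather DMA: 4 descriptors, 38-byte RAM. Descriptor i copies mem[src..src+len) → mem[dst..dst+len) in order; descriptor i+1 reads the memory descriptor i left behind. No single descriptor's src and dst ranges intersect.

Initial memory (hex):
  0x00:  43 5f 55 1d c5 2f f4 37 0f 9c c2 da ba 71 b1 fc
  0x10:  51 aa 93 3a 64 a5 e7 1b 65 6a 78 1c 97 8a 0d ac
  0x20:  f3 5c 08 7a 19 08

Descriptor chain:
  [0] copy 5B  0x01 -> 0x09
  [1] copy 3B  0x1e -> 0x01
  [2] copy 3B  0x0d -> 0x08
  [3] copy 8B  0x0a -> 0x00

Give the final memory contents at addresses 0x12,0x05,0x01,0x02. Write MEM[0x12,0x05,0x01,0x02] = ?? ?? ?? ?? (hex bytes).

MEM[0x12,0x05,0x01,0x02] = 93 fc 1d c5

  after D0: wrote 5B at 0x09 = 5f551dc52f
  after D1: wrote 3B at 0x01 = 0dacf3
  after D2: wrote 3B at 0x08 = 2fb1fc
  after D3: wrote 8B at 0x00 = fc1dc52fb1fc51aa
query mem[0x12]=0x93, mem[0x05]=0xfc, mem[0x01]=0x1d, mem[0x02]=0xc5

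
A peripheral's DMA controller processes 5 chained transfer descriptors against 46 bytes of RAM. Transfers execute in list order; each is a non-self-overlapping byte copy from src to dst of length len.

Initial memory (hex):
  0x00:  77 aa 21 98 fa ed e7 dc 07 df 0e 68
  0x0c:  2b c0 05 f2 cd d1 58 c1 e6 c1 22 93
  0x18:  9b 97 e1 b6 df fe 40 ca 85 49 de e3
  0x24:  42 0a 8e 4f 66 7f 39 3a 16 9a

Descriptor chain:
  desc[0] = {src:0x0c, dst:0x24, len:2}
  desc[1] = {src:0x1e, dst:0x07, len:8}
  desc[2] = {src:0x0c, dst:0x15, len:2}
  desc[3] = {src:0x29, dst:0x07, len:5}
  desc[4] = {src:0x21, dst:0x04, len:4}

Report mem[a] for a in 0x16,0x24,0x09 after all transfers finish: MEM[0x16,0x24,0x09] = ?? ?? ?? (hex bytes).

#0 dst[0x24+2] := {0x2b,0xc0}
#1 dst[0x07+8] := {0x40,0xca,0x85,0x49,0xde,0xe3,0x2b,0xc0}
#2 dst[0x15+2] := {0xe3,0x2b}
#3 dst[0x07+5] := {0x7f,0x39,0x3a,0x16,0x9a}
#4 dst[0x04+4] := {0x49,0xde,0xe3,0x2b}
query mem[0x16]=0x2b, mem[0x24]=0x2b, mem[0x09]=0x3a

MEM[0x16,0x24,0x09] = 2b 2b 3a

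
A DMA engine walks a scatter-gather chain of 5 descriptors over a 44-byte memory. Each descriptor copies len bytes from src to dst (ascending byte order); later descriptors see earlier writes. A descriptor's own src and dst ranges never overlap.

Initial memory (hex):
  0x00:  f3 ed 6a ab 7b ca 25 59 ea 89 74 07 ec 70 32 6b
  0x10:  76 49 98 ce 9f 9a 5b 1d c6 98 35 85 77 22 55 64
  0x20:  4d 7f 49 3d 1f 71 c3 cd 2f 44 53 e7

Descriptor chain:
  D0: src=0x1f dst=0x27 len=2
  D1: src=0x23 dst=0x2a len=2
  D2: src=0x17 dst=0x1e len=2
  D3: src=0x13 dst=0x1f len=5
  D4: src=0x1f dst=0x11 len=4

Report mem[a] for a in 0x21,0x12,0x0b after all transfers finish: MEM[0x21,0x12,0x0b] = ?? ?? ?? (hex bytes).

#0 dst[0x27+2] := {0x64,0x4d}
#1 dst[0x2a+2] := {0x3d,0x1f}
#2 dst[0x1e+2] := {0x1d,0xc6}
#3 dst[0x1f+5] := {0xce,0x9f,0x9a,0x5b,0x1d}
#4 dst[0x11+4] := {0xce,0x9f,0x9a,0x5b}
query mem[0x21]=0x9a, mem[0x12]=0x9f, mem[0x0b]=0x07

MEM[0x21,0x12,0x0b] = 9a 9f 07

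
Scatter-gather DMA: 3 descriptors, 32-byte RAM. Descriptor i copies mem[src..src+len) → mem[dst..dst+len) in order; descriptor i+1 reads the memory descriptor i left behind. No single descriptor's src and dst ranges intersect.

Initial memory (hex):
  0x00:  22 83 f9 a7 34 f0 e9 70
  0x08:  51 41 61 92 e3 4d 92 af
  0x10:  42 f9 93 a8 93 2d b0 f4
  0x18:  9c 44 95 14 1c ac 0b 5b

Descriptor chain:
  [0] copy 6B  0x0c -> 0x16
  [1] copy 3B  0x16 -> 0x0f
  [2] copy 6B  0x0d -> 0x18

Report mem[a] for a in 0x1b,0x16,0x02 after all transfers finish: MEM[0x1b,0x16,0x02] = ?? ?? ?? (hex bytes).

MEM[0x1b,0x16,0x02] = 4d e3 f9

[0] 0x0c->0x16 len=6 : e3 4d 92 af 42 f9
[1] 0x16->0x0f len=3 : e3 4d 92
[2] 0x0d->0x18 len=6 : 4d 92 e3 4d 92 93
query mem[0x1b]=0x4d, mem[0x16]=0xe3, mem[0x02]=0xf9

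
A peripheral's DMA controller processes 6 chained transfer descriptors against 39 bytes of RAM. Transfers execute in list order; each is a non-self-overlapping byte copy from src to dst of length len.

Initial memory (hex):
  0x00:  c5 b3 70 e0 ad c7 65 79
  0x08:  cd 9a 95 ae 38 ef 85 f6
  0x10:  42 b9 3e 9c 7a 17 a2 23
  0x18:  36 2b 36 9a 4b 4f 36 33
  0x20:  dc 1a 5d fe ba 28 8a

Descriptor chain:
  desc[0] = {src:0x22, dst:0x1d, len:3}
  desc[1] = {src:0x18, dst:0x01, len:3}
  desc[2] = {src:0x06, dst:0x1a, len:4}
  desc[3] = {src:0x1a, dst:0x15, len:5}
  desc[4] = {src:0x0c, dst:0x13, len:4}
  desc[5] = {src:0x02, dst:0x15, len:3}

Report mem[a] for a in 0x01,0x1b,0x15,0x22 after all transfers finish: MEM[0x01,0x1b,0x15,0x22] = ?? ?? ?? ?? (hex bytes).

MEM[0x01,0x1b,0x15,0x22] = 36 79 2b 5d

  after D0: wrote 3B at 0x1d = 5dfeba
  after D1: wrote 3B at 0x01 = 362b36
  after D2: wrote 4B at 0x1a = 6579cd9a
  after D3: wrote 5B at 0x15 = 6579cd9afe
  after D4: wrote 4B at 0x13 = 38ef85f6
  after D5: wrote 3B at 0x15 = 2b36ad
query mem[0x01]=0x36, mem[0x1b]=0x79, mem[0x15]=0x2b, mem[0x22]=0x5d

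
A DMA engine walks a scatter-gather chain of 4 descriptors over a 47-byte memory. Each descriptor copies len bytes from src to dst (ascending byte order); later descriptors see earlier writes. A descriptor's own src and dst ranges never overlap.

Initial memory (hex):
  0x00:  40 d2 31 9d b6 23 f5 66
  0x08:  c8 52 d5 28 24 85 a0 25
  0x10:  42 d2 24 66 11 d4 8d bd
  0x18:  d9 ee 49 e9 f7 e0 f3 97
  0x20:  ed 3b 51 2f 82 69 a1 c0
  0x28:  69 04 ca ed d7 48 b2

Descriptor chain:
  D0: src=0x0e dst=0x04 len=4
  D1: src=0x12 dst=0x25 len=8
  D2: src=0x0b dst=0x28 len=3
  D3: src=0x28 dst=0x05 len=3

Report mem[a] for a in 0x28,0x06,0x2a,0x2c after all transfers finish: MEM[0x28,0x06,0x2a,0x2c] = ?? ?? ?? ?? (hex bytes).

MEM[0x28,0x06,0x2a,0x2c] = 28 24 85 ee

  after D0: wrote 4B at 0x04 = a02542d2
  after D1: wrote 8B at 0x25 = 246611d48dbdd9ee
  after D2: wrote 3B at 0x28 = 282485
  after D3: wrote 3B at 0x05 = 282485
query mem[0x28]=0x28, mem[0x06]=0x24, mem[0x2a]=0x85, mem[0x2c]=0xee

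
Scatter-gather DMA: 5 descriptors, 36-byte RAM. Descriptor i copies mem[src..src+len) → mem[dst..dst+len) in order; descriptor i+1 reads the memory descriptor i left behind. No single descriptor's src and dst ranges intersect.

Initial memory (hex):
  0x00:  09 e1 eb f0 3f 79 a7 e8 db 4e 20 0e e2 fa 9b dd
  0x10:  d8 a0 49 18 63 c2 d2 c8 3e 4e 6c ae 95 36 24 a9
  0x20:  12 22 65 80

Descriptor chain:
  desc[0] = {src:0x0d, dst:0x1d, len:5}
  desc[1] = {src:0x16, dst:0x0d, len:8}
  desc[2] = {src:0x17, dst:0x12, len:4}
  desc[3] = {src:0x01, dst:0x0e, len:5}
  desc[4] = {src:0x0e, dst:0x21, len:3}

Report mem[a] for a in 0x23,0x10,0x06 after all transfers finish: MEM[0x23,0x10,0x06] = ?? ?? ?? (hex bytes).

[0] 0x0d->0x1d len=5 : fa 9b dd d8 a0
[1] 0x16->0x0d len=8 : d2 c8 3e 4e 6c ae 95 fa
[2] 0x17->0x12 len=4 : c8 3e 4e 6c
[3] 0x01->0x0e len=5 : e1 eb f0 3f 79
[4] 0x0e->0x21 len=3 : e1 eb f0
query mem[0x23]=0xf0, mem[0x10]=0xf0, mem[0x06]=0xa7

MEM[0x23,0x10,0x06] = f0 f0 a7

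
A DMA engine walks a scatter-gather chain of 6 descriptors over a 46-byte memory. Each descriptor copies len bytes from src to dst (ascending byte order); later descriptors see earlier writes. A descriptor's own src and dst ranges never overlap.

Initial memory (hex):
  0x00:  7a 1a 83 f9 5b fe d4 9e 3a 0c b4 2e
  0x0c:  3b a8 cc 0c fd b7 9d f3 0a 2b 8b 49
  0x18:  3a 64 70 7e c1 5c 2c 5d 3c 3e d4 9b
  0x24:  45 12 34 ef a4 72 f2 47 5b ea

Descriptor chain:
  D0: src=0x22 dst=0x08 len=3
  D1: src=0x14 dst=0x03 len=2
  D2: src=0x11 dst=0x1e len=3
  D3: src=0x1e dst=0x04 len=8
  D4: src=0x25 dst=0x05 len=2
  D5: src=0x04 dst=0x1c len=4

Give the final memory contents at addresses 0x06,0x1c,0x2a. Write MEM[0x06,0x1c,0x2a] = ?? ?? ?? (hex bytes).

MEM[0x06,0x1c,0x2a] = 34 b7 f2

#0 dst[0x08+3] := {0xd4,0x9b,0x45}
#1 dst[0x03+2] := {0x0a,0x2b}
#2 dst[0x1e+3] := {0xb7,0x9d,0xf3}
#3 dst[0x04+8] := {0xb7,0x9d,0xf3,0x3e,0xd4,0x9b,0x45,0x12}
#4 dst[0x05+2] := {0x12,0x34}
#5 dst[0x1c+4] := {0xb7,0x12,0x34,0x3e}
query mem[0x06]=0x34, mem[0x1c]=0xb7, mem[0x2a]=0xf2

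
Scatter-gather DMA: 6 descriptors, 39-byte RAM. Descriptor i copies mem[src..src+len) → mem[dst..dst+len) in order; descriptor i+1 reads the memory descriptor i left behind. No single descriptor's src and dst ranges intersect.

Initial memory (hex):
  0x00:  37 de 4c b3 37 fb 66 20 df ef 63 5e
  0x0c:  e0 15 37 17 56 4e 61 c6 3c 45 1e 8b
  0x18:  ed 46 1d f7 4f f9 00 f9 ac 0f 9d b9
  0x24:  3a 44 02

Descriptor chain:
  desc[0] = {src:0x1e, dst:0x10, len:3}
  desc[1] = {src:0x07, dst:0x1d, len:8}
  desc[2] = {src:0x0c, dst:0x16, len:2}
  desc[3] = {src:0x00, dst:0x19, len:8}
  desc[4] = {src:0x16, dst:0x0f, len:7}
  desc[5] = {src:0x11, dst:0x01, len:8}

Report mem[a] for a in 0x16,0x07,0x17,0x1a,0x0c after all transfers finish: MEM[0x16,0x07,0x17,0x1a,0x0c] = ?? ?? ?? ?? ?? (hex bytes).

MEM[0x16,0x07,0x17,0x1a,0x0c] = e0 15 15 de e0

  after D0: wrote 3B at 0x10 = 00f9ac
  after D1: wrote 8B at 0x1d = 20dfef635ee01537
  after D2: wrote 2B at 0x16 = e015
  after D3: wrote 8B at 0x19 = 37de4cb337fb6620
  after D4: wrote 7B at 0x0f = e015ed37de4cb3
  after D5: wrote 8B at 0x01 = ed37de4cb3e015ed
query mem[0x16]=0xe0, mem[0x07]=0x15, mem[0x17]=0x15, mem[0x1a]=0xde, mem[0x0c]=0xe0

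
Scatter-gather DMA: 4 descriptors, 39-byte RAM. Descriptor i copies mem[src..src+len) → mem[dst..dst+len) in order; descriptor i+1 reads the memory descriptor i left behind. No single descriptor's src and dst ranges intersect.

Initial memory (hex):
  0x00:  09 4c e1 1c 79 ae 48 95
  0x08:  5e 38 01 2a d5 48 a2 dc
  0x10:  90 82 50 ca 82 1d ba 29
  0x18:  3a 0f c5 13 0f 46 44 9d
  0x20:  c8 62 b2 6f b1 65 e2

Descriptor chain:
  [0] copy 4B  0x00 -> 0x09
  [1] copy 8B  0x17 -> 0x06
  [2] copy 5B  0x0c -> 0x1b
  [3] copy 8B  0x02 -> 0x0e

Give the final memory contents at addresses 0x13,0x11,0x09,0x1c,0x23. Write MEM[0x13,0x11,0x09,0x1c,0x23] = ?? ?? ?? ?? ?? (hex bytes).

  after D0: wrote 4B at 0x09 = 094ce11c
  after D1: wrote 8B at 0x06 = 293a0fc5130f4644
  after D2: wrote 5B at 0x1b = 4644a2dc90
  after D3: wrote 8B at 0x0e = e11c79ae293a0fc5
query mem[0x13]=0x3a, mem[0x11]=0xae, mem[0x09]=0xc5, mem[0x1c]=0x44, mem[0x23]=0x6f

MEM[0x13,0x11,0x09,0x1c,0x23] = 3a ae c5 44 6f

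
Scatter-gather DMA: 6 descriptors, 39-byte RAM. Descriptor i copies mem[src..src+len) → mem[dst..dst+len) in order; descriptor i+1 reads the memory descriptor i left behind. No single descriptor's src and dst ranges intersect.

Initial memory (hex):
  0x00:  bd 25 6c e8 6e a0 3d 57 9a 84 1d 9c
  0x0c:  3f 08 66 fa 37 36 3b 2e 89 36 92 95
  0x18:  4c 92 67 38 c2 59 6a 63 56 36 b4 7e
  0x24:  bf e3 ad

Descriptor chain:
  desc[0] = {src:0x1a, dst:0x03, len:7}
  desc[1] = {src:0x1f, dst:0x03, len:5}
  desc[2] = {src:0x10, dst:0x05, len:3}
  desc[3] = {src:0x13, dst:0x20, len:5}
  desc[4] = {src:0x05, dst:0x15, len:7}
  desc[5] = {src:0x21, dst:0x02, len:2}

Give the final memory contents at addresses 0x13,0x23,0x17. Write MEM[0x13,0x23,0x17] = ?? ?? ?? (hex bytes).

D0: mem[0x03..0x09] <- [67 38 c2 59 6a 63 56]
D1: mem[0x03..0x07] <- [63 56 36 b4 7e]
D2: mem[0x05..0x07] <- [37 36 3b]
D3: mem[0x20..0x24] <- [2e 89 36 92 95]
D4: mem[0x15..0x1b] <- [37 36 3b 63 56 1d 9c]
D5: mem[0x02..0x03] <- [89 36]
query mem[0x13]=0x2e, mem[0x23]=0x92, mem[0x17]=0x3b

MEM[0x13,0x23,0x17] = 2e 92 3b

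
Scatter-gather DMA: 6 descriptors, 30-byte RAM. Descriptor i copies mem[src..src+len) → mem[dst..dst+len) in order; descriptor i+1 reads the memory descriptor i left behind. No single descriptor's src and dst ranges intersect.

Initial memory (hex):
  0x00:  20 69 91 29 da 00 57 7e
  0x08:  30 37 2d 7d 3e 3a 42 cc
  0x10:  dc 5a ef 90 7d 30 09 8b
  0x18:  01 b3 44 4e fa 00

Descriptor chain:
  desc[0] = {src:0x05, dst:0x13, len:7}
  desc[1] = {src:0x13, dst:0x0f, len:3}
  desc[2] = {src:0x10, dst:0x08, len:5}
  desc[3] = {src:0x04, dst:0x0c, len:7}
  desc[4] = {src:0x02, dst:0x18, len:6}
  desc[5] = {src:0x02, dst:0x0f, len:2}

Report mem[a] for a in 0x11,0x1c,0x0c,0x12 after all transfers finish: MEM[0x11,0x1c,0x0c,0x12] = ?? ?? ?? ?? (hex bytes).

[0] 0x05->0x13 len=7 : 00 57 7e 30 37 2d 7d
[1] 0x13->0x0f len=3 : 00 57 7e
[2] 0x10->0x08 len=5 : 57 7e ef 00 57
[3] 0x04->0x0c len=7 : da 00 57 7e 57 7e ef
[4] 0x02->0x18 len=6 : 91 29 da 00 57 7e
[5] 0x02->0x0f len=2 : 91 29
query mem[0x11]=0x7e, mem[0x1c]=0x57, mem[0x0c]=0xda, mem[0x12]=0xef

MEM[0x11,0x1c,0x0c,0x12] = 7e 57 da ef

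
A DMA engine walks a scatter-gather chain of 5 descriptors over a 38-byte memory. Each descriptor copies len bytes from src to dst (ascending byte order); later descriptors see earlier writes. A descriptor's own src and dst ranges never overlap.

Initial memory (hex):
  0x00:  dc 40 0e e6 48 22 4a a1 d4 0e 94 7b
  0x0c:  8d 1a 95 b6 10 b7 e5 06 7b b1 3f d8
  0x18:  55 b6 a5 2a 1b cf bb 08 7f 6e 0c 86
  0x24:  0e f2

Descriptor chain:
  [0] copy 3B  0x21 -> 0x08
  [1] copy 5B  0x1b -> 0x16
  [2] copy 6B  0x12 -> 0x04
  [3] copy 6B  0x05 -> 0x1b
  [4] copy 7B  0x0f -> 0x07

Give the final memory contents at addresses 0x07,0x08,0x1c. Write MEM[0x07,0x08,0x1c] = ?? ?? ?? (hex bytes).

MEM[0x07,0x08,0x1c] = b6 10 7b

#0 dst[0x08+3] := {0x6e,0x0c,0x86}
#1 dst[0x16+5] := {0x2a,0x1b,0xcf,0xbb,0x08}
#2 dst[0x04+6] := {0xe5,0x06,0x7b,0xb1,0x2a,0x1b}
#3 dst[0x1b+6] := {0x06,0x7b,0xb1,0x2a,0x1b,0x86}
#4 dst[0x07+7] := {0xb6,0x10,0xb7,0xe5,0x06,0x7b,0xb1}
query mem[0x07]=0xb6, mem[0x08]=0x10, mem[0x1c]=0x7b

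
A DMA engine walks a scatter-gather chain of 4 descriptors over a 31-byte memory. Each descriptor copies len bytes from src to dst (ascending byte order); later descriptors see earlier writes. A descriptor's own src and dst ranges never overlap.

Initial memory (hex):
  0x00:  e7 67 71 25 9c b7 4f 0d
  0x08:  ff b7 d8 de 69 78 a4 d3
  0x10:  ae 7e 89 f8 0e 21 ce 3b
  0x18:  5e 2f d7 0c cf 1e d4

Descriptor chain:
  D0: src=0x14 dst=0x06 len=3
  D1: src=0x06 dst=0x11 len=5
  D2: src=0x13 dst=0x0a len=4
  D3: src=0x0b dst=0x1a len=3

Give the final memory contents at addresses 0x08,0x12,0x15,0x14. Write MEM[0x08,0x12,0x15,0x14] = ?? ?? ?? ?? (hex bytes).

MEM[0x08,0x12,0x15,0x14] = ce 21 d8 b7

[0] 0x14->0x06 len=3 : 0e 21 ce
[1] 0x06->0x11 len=5 : 0e 21 ce b7 d8
[2] 0x13->0x0a len=4 : ce b7 d8 ce
[3] 0x0b->0x1a len=3 : b7 d8 ce
query mem[0x08]=0xce, mem[0x12]=0x21, mem[0x15]=0xd8, mem[0x14]=0xb7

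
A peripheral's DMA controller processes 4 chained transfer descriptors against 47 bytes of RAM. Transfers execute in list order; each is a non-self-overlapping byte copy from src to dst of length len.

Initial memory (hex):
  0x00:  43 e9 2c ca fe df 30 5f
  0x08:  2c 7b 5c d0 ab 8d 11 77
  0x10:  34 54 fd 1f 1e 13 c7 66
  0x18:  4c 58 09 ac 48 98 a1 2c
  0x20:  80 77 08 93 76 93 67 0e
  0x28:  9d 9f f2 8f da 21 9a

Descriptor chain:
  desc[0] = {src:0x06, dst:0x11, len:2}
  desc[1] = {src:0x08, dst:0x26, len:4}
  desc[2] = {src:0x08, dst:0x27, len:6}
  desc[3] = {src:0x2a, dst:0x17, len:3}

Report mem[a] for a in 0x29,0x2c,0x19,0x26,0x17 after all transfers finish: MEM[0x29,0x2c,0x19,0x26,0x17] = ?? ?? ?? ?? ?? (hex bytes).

MEM[0x29,0x2c,0x19,0x26,0x17] = 5c 8d 8d 2c d0

[0] 0x06->0x11 len=2 : 30 5f
[1] 0x08->0x26 len=4 : 2c 7b 5c d0
[2] 0x08->0x27 len=6 : 2c 7b 5c d0 ab 8d
[3] 0x2a->0x17 len=3 : d0 ab 8d
query mem[0x29]=0x5c, mem[0x2c]=0x8d, mem[0x19]=0x8d, mem[0x26]=0x2c, mem[0x17]=0xd0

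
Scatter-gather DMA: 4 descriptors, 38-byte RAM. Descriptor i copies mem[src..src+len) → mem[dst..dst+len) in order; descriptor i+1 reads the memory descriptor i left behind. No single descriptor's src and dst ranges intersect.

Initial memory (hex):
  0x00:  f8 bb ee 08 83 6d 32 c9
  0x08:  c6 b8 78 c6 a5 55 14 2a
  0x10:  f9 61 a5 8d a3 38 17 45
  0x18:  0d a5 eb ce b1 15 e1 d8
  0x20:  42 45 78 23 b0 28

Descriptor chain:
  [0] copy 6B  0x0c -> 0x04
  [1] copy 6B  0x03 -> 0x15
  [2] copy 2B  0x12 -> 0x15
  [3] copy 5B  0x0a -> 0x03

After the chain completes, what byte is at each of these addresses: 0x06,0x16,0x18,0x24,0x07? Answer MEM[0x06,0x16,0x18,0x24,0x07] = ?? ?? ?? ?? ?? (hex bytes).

#0 dst[0x04+6] := {0xa5,0x55,0x14,0x2a,0xf9,0x61}
#1 dst[0x15+6] := {0x08,0xa5,0x55,0x14,0x2a,0xf9}
#2 dst[0x15+2] := {0xa5,0x8d}
#3 dst[0x03+5] := {0x78,0xc6,0xa5,0x55,0x14}
query mem[0x06]=0x55, mem[0x16]=0x8d, mem[0x18]=0x14, mem[0x24]=0xb0, mem[0x07]=0x14

MEM[0x06,0x16,0x18,0x24,0x07] = 55 8d 14 b0 14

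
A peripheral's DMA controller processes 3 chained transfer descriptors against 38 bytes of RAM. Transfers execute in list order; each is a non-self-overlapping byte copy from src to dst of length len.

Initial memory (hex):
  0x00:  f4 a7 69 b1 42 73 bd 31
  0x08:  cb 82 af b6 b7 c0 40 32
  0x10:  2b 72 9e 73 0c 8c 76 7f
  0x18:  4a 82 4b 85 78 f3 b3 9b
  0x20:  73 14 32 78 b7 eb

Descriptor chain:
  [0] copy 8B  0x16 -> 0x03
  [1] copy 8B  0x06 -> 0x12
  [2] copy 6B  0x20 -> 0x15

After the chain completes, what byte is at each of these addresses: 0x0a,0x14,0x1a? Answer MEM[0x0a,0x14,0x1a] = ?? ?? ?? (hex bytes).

  after D0: wrote 8B at 0x03 = 767f4a824b8578f3
  after D1: wrote 8B at 0x12 = 824b8578f3b6b7c0
  after D2: wrote 6B at 0x15 = 73143278b7eb
query mem[0x0a]=0xf3, mem[0x14]=0x85, mem[0x1a]=0xeb

MEM[0x0a,0x14,0x1a] = f3 85 eb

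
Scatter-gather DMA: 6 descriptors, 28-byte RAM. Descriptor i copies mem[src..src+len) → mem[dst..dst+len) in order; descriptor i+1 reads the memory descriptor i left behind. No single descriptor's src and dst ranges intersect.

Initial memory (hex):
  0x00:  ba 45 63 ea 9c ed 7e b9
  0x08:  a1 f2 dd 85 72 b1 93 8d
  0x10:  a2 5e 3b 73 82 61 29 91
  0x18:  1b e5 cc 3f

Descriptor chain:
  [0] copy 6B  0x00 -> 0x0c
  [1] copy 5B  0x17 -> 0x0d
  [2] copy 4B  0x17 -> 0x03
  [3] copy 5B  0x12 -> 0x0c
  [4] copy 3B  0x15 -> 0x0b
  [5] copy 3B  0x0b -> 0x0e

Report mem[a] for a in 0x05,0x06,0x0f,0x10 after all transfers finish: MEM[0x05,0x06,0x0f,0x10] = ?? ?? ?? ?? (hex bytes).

[0] 0x00->0x0c len=6 : ba 45 63 ea 9c ed
[1] 0x17->0x0d len=5 : 91 1b e5 cc 3f
[2] 0x17->0x03 len=4 : 91 1b e5 cc
[3] 0x12->0x0c len=5 : 3b 73 82 61 29
[4] 0x15->0x0b len=3 : 61 29 91
[5] 0x0b->0x0e len=3 : 61 29 91
query mem[0x05]=0xe5, mem[0x06]=0xcc, mem[0x0f]=0x29, mem[0x10]=0x91

MEM[0x05,0x06,0x0f,0x10] = e5 cc 29 91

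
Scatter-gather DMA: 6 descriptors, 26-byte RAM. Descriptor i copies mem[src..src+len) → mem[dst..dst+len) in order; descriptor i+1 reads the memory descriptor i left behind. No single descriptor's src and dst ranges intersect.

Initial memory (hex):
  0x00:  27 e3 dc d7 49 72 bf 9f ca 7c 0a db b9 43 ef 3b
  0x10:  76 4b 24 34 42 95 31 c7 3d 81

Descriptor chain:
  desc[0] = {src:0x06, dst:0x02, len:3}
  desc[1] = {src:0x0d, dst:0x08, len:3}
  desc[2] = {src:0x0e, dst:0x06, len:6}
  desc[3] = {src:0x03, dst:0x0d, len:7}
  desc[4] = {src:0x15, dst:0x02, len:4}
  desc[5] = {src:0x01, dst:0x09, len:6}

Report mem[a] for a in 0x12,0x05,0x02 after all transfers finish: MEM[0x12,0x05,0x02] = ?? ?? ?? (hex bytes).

[0] 0x06->0x02 len=3 : bf 9f ca
[1] 0x0d->0x08 len=3 : 43 ef 3b
[2] 0x0e->0x06 len=6 : ef 3b 76 4b 24 34
[3] 0x03->0x0d len=7 : 9f ca 72 ef 3b 76 4b
[4] 0x15->0x02 len=4 : 95 31 c7 3d
[5] 0x01->0x09 len=6 : e3 95 31 c7 3d ef
query mem[0x12]=0x76, mem[0x05]=0x3d, mem[0x02]=0x95

MEM[0x12,0x05,0x02] = 76 3d 95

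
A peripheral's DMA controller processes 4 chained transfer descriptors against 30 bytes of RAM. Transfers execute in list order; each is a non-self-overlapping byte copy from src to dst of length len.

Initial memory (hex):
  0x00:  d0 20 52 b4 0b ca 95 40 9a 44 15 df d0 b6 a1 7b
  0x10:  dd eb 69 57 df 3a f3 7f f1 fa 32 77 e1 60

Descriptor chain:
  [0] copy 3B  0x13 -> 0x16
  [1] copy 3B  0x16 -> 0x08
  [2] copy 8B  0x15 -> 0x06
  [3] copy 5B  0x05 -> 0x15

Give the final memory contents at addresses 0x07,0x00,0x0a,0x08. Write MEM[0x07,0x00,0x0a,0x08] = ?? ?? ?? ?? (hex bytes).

MEM[0x07,0x00,0x0a,0x08] = 57 d0 fa df

  after D0: wrote 3B at 0x16 = 57df3a
  after D1: wrote 3B at 0x08 = 57df3a
  after D2: wrote 8B at 0x06 = 3a57df3afa3277e1
  after D3: wrote 5B at 0x15 = ca3a57df3a
query mem[0x07]=0x57, mem[0x00]=0xd0, mem[0x0a]=0xfa, mem[0x08]=0xdf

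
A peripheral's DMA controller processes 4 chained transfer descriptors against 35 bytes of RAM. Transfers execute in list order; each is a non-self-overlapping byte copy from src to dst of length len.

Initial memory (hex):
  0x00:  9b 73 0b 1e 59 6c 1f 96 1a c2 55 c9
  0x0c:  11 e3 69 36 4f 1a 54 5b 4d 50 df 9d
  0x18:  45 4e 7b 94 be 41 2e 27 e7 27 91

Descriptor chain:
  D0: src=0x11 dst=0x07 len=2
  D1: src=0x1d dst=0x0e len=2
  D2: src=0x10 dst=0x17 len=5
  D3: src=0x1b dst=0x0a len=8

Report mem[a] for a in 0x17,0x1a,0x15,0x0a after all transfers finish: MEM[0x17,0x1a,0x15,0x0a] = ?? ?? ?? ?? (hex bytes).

MEM[0x17,0x1a,0x15,0x0a] = 4f 5b 50 4d

[0] 0x11->0x07 len=2 : 1a 54
[1] 0x1d->0x0e len=2 : 41 2e
[2] 0x10->0x17 len=5 : 4f 1a 54 5b 4d
[3] 0x1b->0x0a len=8 : 4d be 41 2e 27 e7 27 91
query mem[0x17]=0x4f, mem[0x1a]=0x5b, mem[0x15]=0x50, mem[0x0a]=0x4d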